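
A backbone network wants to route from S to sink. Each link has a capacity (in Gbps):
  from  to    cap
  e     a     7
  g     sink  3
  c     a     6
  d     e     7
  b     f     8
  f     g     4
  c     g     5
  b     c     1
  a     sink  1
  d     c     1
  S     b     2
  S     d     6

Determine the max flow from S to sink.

Augment S→b→f→g→sink: bottleneck 2. Total 2.
Augment S→d→c→g→sink: bottleneck 1. Total 3.
Augment S→d→e→a→sink: bottleneck 1. Total 4.
No augmenting path remains in the residual graph.

4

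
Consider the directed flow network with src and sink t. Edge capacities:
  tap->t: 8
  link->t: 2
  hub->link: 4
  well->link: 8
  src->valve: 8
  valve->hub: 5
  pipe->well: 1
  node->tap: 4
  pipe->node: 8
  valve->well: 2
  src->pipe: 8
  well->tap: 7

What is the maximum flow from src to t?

Augment src->valve->hub->link->t: bottleneck 2. Total 2.
Augment src->valve->well->tap->t: bottleneck 2. Total 4.
Augment src->pipe->well->tap->t: bottleneck 1. Total 5.
Augment src->pipe->node->tap->t: bottleneck 4. Total 9.
No augmenting path remains in the residual graph.

9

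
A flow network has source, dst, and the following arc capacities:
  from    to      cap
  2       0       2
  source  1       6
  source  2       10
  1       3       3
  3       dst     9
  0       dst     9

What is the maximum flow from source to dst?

5

Augment source->2->0->dst: bottleneck 2. Total 2.
Augment source->1->3->dst: bottleneck 3. Total 5.
No augmenting path remains in the residual graph.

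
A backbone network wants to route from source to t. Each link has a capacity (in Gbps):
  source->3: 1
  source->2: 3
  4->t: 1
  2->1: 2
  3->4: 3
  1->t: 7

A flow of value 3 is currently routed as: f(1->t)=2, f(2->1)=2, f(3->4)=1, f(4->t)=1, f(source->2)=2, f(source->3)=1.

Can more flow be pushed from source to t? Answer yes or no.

Residual reachable from source: {2, source}; t is not reachable.
Saturated cut: 2->1, source->3 with total capacity 3 = current flow value. Flow is maximum.

No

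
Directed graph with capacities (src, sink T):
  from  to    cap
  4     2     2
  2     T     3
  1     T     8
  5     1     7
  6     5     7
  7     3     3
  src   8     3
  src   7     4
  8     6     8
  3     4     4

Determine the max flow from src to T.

Augment src→7→3→4→2→T: bottleneck 2. Total 2.
Augment src→8→6→5→1→T: bottleneck 3. Total 5.
No augmenting path remains in the residual graph.

5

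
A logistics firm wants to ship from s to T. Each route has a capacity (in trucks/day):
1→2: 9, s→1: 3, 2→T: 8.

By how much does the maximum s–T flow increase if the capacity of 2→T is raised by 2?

0

Original max flow = 3.
Edge 2→T does not cross the min cut (source side {s}), so extra capacity there cannot help.
New max flow = 3. Increase = 0.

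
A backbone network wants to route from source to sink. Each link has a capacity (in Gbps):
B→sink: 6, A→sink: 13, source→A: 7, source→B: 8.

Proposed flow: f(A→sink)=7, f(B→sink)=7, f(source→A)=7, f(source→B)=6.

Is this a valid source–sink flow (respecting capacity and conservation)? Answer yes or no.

Capacity violated on B→sink: flow 7 > capacity 6.

No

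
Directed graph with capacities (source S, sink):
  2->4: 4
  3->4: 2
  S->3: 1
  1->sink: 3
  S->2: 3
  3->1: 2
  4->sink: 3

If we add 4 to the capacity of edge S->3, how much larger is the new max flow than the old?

1

Original max flow = 4.
After raising cap(S->3), augmenting paths through that edge carry 1 more unit.
New max flow = 5. Increase = 1.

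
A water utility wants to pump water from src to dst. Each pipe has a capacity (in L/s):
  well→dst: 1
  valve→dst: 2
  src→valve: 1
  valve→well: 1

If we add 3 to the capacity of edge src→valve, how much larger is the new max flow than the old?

2

Original max flow = 1.
After raising cap(src→valve), augmenting paths through that edge carry 2 more units.
New max flow = 3. Increase = 2.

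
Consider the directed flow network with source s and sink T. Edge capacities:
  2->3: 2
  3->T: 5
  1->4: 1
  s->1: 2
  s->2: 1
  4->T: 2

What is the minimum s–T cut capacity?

Max flow = 2 (via 2 augmenting paths).
In the residual at optimum, the set reachable from s is {1, s}.
Cut edges: 1->4 (cap 1), s->2 (cap 1). Sum = 2.

2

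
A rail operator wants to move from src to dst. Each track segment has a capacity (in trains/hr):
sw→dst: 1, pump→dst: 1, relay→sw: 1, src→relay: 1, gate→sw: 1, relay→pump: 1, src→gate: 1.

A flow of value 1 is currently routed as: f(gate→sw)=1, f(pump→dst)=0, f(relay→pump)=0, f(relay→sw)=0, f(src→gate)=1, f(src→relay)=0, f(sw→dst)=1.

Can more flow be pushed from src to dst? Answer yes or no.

Residual path src→relay→pump→dst has bottleneck 1 > 0.
Pushing 1 along it raises the flow to 2, so the given flow is not maximum.

Yes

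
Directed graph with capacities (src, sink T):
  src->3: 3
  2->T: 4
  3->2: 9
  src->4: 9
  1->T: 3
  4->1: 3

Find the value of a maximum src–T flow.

Augment src->4->1->T: bottleneck 3. Total 3.
Augment src->3->2->T: bottleneck 3. Total 6.
No augmenting path remains in the residual graph.

6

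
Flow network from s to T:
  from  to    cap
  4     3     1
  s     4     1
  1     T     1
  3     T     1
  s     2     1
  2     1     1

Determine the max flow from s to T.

2

Augment s→4→3→T: bottleneck 1. Total 1.
Augment s→2→1→T: bottleneck 1. Total 2.
No augmenting path remains in the residual graph.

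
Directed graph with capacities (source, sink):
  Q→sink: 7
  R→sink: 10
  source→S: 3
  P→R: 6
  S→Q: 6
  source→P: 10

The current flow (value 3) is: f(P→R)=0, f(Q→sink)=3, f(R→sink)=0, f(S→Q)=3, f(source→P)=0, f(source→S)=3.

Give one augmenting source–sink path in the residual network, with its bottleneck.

Residual along source→P→R→sink: source→P: 10, P→R: 6, R→sink: 10.
Bottleneck = min = 6.

source→P→R→sink, bottleneck 6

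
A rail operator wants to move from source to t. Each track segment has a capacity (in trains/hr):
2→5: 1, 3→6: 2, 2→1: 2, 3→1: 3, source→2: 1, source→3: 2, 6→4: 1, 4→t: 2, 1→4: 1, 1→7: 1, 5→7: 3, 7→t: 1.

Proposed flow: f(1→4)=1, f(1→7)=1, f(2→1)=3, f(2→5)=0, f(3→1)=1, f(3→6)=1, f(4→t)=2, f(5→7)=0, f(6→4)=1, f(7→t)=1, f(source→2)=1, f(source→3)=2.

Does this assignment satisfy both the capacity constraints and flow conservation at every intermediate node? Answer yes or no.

No

Capacity violated on 2→1: flow 3 > capacity 2.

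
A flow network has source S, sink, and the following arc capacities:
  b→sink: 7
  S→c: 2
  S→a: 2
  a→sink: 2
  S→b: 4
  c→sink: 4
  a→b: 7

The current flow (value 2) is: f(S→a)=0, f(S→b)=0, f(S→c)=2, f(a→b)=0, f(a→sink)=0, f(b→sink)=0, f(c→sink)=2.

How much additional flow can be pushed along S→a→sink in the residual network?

2

Residual capacities along the path: S→a: 2, a→sink: 2.
Minimum is 2.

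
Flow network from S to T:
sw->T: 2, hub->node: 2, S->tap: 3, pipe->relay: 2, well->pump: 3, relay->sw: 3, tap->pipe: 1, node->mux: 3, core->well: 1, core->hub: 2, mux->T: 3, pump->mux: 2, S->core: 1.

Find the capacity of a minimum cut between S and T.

2

Max flow = 2 (via 2 augmenting paths).
In the residual at optimum, the set reachable from S is {S, tap}.
Cut edges: tap->pipe (cap 1), S->core (cap 1). Sum = 2.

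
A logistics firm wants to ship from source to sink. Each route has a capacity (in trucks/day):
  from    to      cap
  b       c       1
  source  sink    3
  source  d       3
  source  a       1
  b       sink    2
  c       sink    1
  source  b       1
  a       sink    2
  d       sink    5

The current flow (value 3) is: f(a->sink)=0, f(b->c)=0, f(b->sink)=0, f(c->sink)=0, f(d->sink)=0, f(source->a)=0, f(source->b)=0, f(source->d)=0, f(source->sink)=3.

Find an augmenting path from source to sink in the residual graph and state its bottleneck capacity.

source->a->sink, bottleneck 1

Residual along source->a->sink: source->a: 1, a->sink: 2.
Bottleneck = min = 1.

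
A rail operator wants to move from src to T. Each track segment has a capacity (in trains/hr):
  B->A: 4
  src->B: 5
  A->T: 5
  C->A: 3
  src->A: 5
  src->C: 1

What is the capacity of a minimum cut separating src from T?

5

Max flow = 5 (via 1 augmenting path).
In the residual at optimum, the set reachable from src is {A, B, C, src}.
Cut edges: A->T (cap 5). Sum = 5.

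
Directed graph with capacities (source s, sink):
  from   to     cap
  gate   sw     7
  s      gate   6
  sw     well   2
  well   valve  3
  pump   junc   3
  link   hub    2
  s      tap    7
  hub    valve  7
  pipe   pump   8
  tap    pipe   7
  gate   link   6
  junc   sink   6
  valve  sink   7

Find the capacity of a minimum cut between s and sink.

Max flow = 7 (via 3 augmenting paths).
In the residual at optimum, the set reachable from s is {gate, link, pipe, pump, s, sw, tap}.
Cut edges: link->hub (cap 2), sw->well (cap 2), pump->junc (cap 3). Sum = 7.

7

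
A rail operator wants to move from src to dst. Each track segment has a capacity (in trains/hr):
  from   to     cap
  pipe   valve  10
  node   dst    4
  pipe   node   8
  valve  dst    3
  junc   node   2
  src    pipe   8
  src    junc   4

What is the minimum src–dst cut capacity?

7

Max flow = 7 (via 2 augmenting paths).
In the residual at optimum, the set reachable from src is {junc, node, pipe, src, valve}.
Cut edges: valve→dst (cap 3), node→dst (cap 4). Sum = 7.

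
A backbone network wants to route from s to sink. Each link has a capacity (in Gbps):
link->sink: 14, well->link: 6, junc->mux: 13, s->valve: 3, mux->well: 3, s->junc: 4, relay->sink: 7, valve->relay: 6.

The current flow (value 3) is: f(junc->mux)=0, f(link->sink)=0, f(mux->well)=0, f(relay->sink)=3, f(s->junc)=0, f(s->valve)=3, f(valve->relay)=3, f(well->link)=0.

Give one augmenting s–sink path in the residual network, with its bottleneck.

Residual along s->junc->mux->well->link->sink: s->junc: 4, junc->mux: 13, mux->well: 3, well->link: 6, link->sink: 14.
Bottleneck = min = 3.

s->junc->mux->well->link->sink, bottleneck 3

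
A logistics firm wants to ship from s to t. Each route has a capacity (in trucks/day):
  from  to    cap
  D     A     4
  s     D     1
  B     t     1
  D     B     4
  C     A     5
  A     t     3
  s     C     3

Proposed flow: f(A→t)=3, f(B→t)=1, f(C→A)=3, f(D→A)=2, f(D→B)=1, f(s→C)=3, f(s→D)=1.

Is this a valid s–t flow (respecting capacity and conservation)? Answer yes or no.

No

Conservation fails at D: inflow 1 ≠ outflow 3.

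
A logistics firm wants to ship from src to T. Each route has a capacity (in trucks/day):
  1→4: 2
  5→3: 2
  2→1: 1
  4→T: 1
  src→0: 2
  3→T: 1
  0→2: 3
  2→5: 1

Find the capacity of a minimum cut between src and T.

2

Max flow = 2 (via 2 augmenting paths).
In the residual at optimum, the set reachable from src is {src}.
Cut edges: src→0 (cap 2). Sum = 2.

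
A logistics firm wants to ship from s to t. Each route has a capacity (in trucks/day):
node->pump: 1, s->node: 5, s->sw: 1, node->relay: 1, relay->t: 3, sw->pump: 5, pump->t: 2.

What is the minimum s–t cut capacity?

Max flow = 3 (via 3 augmenting paths).
In the residual at optimum, the set reachable from s is {node, s}.
Cut edges: s->sw (cap 1), node->relay (cap 1), node->pump (cap 1). Sum = 3.

3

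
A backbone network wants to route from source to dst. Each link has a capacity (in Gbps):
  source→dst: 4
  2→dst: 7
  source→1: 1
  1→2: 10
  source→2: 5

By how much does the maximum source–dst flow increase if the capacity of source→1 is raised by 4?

1

Original max flow = 10.
After raising cap(source→1), augmenting paths through that edge carry 1 more unit.
New max flow = 11. Increase = 1.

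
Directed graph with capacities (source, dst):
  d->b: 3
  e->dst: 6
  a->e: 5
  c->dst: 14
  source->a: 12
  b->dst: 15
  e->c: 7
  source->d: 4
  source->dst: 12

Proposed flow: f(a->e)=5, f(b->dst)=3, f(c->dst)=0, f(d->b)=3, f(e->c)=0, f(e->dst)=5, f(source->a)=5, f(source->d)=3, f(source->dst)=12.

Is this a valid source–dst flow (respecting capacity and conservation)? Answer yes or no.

Every edge has 0 ≤ f(e) ≤ cap(e).
At each intermediate node, inflow equals outflow.

Yes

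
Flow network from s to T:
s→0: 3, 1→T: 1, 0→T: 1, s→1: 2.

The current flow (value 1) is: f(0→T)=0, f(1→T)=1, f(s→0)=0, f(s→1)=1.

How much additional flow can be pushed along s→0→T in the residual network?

Residual capacities along the path: s→0: 3, 0→T: 1.
Minimum is 1.

1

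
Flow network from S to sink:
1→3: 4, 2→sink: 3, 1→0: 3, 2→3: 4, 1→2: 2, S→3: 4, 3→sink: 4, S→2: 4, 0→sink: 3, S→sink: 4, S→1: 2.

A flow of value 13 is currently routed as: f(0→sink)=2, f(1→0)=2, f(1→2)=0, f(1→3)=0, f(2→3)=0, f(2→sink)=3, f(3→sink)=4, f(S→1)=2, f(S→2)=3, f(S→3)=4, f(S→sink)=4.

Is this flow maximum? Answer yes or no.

Residual reachable from S: {2, 3, S}; sink is not reachable.
Saturated cut: S→1, S→sink, 2→sink, 3→sink with total capacity 13 = current flow value. Flow is maximum.

Yes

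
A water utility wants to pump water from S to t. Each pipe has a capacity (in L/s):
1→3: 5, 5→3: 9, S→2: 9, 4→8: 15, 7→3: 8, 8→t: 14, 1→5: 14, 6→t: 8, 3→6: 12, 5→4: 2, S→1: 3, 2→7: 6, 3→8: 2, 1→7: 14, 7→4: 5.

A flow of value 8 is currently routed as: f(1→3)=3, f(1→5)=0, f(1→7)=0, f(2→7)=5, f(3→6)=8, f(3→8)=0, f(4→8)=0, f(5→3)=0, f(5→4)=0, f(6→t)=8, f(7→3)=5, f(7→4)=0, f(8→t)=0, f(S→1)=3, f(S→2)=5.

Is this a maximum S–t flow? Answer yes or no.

Residual path S→2→7→3→8→t has bottleneck 1 > 0.
Pushing 1 along it raises the flow to 9, so the given flow is not maximum.

No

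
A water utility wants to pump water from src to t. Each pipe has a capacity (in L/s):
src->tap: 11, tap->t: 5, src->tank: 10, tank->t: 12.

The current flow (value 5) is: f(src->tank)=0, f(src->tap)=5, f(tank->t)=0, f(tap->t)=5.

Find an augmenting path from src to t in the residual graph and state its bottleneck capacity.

Residual along src->tank->t: src->tank: 10, tank->t: 12.
Bottleneck = min = 10.

src->tank->t, bottleneck 10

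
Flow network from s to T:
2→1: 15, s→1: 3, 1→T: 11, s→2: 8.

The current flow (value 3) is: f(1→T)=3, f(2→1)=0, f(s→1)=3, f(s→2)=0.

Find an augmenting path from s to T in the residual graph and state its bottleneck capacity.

s→2→1→T, bottleneck 8

Residual along s→2→1→T: s→2: 8, 2→1: 15, 1→T: 8.
Bottleneck = min = 8.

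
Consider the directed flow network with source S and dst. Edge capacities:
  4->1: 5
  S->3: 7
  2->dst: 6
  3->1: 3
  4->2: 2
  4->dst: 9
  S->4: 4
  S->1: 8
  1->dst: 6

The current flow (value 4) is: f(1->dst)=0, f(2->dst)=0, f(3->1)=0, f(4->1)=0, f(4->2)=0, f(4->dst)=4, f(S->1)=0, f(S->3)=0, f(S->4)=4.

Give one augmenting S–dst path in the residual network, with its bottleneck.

Residual along S->1->dst: S->1: 8, 1->dst: 6.
Bottleneck = min = 6.

S->1->dst, bottleneck 6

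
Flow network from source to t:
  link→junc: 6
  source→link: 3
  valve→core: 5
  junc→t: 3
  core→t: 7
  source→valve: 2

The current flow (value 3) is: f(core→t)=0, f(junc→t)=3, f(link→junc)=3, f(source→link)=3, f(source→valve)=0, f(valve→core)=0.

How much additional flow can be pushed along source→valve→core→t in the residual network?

Residual capacities along the path: source→valve: 2, valve→core: 5, core→t: 7.
Minimum is 2.

2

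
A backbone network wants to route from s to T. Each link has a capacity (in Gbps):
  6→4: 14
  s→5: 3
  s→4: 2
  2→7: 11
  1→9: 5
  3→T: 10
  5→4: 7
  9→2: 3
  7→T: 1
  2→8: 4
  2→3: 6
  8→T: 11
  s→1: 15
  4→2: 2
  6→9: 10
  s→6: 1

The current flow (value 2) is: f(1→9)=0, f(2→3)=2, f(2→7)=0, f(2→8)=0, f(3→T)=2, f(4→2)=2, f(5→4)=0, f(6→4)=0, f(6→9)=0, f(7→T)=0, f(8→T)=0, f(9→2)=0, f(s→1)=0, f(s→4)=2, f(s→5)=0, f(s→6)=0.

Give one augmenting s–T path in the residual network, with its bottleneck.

s→1→9→2→3→T, bottleneck 3

Residual along s→1→9→2→3→T: s→1: 15, 1→9: 5, 9→2: 3, 2→3: 4, 3→T: 8.
Bottleneck = min = 3.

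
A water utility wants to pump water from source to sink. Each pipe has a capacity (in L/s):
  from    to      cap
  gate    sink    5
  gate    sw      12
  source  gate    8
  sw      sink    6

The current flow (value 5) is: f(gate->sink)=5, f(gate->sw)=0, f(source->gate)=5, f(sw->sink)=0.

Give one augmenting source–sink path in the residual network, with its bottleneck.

source->gate->sw->sink, bottleneck 3

Residual along source->gate->sw->sink: source->gate: 3, gate->sw: 12, sw->sink: 6.
Bottleneck = min = 3.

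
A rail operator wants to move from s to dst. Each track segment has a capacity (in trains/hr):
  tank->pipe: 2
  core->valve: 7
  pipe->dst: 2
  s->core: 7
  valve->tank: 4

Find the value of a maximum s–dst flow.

Augment s->core->valve->tank->pipe->dst: bottleneck 2. Total 2.
No augmenting path remains in the residual graph.

2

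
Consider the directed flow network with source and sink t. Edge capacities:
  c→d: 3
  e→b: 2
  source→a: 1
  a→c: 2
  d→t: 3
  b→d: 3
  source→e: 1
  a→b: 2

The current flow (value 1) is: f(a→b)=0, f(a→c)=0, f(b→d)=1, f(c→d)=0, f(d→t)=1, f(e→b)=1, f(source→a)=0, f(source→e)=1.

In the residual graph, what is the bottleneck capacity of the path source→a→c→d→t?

Residual capacities along the path: source→a: 1, a→c: 2, c→d: 3, d→t: 2.
Minimum is 1.

1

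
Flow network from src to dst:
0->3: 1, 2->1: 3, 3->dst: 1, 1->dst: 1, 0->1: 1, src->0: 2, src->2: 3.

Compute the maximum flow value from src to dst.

Augment src->2->1->dst: bottleneck 1. Total 1.
Augment src->0->3->dst: bottleneck 1. Total 2.
No augmenting path remains in the residual graph.

2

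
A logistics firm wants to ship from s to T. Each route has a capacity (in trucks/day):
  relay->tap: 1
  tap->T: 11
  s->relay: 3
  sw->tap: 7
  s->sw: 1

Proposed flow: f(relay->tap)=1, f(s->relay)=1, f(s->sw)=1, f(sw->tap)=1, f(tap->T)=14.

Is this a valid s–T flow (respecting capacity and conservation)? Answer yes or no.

Capacity violated on tap->T: flow 14 > capacity 11.

No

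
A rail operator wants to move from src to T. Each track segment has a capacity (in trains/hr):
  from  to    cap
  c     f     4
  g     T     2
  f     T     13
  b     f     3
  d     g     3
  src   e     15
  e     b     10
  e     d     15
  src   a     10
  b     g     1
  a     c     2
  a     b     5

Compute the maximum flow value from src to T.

7

Augment src->a->c->f->T: bottleneck 2. Total 2.
Augment src->a->b->f->T: bottleneck 3. Total 5.
Augment src->a->b->g->T: bottleneck 1. Total 6.
Augment src->e->d->g->T: bottleneck 1. Total 7.
No augmenting path remains in the residual graph.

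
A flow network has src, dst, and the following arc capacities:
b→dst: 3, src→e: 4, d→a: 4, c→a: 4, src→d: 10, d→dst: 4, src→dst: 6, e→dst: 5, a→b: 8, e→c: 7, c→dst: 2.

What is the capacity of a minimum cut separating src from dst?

17

Max flow = 17 (via 4 augmenting paths).
In the residual at optimum, the set reachable from src is {a, b, d, src}.
Cut edges: src→e (cap 4), src→dst (cap 6), d→dst (cap 4), b→dst (cap 3). Sum = 17.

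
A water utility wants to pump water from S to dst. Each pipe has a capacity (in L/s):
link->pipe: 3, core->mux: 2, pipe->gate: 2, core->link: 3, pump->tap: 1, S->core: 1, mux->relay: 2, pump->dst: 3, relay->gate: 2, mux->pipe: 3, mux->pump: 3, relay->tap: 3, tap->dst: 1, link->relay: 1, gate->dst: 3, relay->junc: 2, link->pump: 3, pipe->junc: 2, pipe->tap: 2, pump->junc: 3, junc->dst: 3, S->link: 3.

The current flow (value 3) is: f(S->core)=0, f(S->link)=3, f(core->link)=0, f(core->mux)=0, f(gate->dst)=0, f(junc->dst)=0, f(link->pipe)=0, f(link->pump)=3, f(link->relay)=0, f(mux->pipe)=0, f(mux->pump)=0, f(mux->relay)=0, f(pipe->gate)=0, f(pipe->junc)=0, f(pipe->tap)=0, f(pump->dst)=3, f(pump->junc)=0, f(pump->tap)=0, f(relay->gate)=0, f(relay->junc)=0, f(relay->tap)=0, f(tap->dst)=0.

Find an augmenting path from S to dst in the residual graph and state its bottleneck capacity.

Residual along S->core->mux->pipe->tap->dst: S->core: 1, core->mux: 2, mux->pipe: 3, pipe->tap: 2, tap->dst: 1.
Bottleneck = min = 1.

S->core->mux->pipe->tap->dst, bottleneck 1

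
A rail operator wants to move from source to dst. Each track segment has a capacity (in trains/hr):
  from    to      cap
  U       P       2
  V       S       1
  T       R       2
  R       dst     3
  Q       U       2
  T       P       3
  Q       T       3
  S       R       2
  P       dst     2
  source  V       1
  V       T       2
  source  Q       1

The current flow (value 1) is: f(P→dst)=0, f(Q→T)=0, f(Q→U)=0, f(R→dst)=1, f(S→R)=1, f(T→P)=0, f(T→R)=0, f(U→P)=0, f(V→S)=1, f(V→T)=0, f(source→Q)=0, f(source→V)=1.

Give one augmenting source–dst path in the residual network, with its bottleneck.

source→Q→T→R→dst, bottleneck 1

Residual along source→Q→T→R→dst: source→Q: 1, Q→T: 3, T→R: 2, R→dst: 2.
Bottleneck = min = 1.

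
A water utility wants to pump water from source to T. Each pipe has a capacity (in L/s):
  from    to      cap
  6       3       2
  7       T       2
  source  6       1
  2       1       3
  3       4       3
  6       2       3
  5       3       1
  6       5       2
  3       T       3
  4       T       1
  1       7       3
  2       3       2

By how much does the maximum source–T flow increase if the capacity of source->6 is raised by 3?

Original max flow = 1.
After raising cap(source->6), augmenting paths through that edge carry 3 more units.
New max flow = 4. Increase = 3.

3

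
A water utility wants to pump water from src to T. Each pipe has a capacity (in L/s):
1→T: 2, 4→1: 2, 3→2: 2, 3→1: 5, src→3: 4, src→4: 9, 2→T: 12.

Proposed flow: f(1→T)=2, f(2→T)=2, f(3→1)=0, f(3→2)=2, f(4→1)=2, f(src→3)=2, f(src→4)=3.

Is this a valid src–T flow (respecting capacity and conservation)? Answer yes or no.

No

Conservation fails at 4: inflow 3 ≠ outflow 2.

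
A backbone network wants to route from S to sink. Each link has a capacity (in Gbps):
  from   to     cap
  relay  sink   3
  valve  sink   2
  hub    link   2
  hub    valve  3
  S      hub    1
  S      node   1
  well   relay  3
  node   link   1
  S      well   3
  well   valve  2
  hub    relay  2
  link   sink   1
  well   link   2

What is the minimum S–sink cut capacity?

Max flow = 5 (via 4 augmenting paths).
In the residual at optimum, the set reachable from S is {S}.
Cut edges: S→node (cap 1), S→well (cap 3), S→hub (cap 1). Sum = 5.

5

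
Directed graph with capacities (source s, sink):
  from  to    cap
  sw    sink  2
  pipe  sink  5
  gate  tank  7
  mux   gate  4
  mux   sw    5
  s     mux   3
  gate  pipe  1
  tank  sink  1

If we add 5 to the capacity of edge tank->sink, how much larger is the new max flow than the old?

Original max flow = 3.
Edge tank->sink does not cross the min cut (source side {s}), so extra capacity there cannot help.
New max flow = 3. Increase = 0.

0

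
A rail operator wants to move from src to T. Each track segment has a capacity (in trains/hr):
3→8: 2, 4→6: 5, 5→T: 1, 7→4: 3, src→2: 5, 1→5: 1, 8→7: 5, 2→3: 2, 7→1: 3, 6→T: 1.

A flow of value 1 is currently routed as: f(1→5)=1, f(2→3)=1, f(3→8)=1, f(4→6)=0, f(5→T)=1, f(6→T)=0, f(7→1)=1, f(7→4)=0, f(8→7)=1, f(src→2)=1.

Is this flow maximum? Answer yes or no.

No

Residual path src→2→3→8→7→4→6→T has bottleneck 1 > 0.
Pushing 1 along it raises the flow to 2, so the given flow is not maximum.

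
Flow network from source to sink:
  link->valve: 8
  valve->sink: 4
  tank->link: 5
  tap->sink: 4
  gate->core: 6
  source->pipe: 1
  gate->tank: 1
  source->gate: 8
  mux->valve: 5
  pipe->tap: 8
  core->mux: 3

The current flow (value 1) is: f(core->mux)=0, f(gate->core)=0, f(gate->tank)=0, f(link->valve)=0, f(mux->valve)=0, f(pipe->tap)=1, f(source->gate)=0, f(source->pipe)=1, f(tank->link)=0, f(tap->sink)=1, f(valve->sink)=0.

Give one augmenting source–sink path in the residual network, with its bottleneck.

Residual along source->gate->core->mux->valve->sink: source->gate: 8, gate->core: 6, core->mux: 3, mux->valve: 5, valve->sink: 4.
Bottleneck = min = 3.

source->gate->core->mux->valve->sink, bottleneck 3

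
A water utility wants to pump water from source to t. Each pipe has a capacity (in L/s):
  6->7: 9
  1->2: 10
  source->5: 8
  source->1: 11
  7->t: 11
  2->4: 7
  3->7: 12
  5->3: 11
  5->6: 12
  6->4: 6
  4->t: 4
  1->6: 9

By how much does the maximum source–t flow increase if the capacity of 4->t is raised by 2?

Original max flow = 15.
After raising cap(4->t), augmenting paths through that edge carry 2 more units.
New max flow = 17. Increase = 2.

2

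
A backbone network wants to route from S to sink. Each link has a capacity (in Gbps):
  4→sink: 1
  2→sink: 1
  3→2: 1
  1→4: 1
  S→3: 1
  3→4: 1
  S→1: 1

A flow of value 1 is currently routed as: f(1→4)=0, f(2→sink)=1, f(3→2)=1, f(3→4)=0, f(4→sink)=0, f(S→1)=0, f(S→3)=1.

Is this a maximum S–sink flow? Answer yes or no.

Residual path S→1→4→sink has bottleneck 1 > 0.
Pushing 1 along it raises the flow to 2, so the given flow is not maximum.

No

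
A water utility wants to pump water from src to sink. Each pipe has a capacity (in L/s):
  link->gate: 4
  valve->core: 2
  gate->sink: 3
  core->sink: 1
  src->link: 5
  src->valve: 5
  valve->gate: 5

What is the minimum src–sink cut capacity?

4

Max flow = 4 (via 2 augmenting paths).
In the residual at optimum, the set reachable from src is {core, gate, link, src, valve}.
Cut edges: core->sink (cap 1), gate->sink (cap 3). Sum = 4.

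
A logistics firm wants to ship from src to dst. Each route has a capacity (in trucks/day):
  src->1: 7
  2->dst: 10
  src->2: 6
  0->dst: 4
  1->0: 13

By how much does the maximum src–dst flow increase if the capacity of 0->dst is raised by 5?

Original max flow = 10.
After raising cap(0->dst), augmenting paths through that edge carry 3 more units.
New max flow = 13. Increase = 3.

3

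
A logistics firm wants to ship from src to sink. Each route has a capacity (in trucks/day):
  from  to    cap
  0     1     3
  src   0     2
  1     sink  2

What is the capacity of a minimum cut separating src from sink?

2

Max flow = 2 (via 1 augmenting path).
In the residual at optimum, the set reachable from src is {src}.
Cut edges: src→0 (cap 2). Sum = 2.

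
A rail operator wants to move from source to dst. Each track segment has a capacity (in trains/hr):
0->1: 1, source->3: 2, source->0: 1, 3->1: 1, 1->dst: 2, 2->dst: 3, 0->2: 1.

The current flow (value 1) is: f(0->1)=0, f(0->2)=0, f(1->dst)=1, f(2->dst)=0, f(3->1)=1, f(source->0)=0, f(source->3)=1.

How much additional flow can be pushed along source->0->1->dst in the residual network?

1

Residual capacities along the path: source->0: 1, 0->1: 1, 1->dst: 1.
Minimum is 1.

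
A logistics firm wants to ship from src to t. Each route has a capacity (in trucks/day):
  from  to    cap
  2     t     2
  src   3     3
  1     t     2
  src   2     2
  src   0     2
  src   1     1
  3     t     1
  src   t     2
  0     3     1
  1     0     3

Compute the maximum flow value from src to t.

6

Augment src→t: bottleneck 2. Total 2.
Augment src→1→t: bottleneck 1. Total 3.
Augment src→2→t: bottleneck 2. Total 5.
Augment src→3→t: bottleneck 1. Total 6.
No augmenting path remains in the residual graph.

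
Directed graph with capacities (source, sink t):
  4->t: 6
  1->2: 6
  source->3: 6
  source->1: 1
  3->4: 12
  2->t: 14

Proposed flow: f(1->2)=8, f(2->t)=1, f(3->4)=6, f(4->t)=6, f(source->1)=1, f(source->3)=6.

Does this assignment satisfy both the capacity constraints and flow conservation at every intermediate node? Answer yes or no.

Capacity violated on 1->2: flow 8 > capacity 6.

No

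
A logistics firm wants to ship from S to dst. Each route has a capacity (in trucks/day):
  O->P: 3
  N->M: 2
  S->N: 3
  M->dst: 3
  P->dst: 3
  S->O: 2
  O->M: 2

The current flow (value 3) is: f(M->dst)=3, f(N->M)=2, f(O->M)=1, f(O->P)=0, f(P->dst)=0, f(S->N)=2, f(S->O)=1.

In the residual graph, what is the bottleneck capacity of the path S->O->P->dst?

1

Residual capacities along the path: S->O: 1, O->P: 3, P->dst: 3.
Minimum is 1.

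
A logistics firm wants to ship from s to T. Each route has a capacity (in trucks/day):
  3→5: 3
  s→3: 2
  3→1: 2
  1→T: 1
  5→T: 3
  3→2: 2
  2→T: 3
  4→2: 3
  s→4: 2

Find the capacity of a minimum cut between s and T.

Max flow = 4 (via 3 augmenting paths).
In the residual at optimum, the set reachable from s is {s}.
Cut edges: s→4 (cap 2), s→3 (cap 2). Sum = 4.

4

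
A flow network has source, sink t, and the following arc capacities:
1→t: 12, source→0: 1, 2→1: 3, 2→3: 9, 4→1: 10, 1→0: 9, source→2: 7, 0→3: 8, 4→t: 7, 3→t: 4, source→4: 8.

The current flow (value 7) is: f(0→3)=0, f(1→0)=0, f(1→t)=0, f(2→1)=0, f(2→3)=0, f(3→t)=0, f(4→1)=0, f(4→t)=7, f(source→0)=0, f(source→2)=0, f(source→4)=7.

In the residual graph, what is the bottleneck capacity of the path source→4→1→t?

Residual capacities along the path: source→4: 1, 4→1: 10, 1→t: 12.
Minimum is 1.

1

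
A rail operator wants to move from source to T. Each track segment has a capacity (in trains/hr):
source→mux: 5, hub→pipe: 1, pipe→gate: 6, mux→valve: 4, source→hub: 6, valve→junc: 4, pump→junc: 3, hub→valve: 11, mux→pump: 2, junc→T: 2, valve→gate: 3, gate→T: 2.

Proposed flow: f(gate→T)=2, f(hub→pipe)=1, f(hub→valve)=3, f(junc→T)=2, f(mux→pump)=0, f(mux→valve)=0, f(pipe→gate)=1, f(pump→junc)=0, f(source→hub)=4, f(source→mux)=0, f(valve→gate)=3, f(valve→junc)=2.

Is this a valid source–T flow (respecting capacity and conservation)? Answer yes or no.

No

Conservation fails at valve: inflow 3 ≠ outflow 5.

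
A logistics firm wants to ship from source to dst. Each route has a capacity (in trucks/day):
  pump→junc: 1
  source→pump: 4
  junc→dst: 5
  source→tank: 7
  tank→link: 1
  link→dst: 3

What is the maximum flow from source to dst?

2

Augment source→tank→link→dst: bottleneck 1. Total 1.
Augment source→pump→junc→dst: bottleneck 1. Total 2.
No augmenting path remains in the residual graph.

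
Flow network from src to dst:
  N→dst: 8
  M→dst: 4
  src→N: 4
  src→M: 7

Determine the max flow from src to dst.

8

Augment src→N→dst: bottleneck 4. Total 4.
Augment src→M→dst: bottleneck 4. Total 8.
No augmenting path remains in the residual graph.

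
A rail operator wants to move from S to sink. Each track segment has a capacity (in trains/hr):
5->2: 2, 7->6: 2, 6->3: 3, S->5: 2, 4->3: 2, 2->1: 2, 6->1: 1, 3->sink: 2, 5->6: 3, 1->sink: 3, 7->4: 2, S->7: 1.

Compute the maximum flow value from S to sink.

Augment S->5->2->1->sink: bottleneck 2. Total 2.
Augment S->7->6->1->sink: bottleneck 1. Total 3.
No augmenting path remains in the residual graph.

3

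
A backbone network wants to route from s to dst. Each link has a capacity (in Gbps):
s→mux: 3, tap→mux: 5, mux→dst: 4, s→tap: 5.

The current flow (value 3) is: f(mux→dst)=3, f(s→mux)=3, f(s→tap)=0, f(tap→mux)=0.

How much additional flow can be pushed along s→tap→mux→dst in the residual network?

Residual capacities along the path: s→tap: 5, tap→mux: 5, mux→dst: 1.
Minimum is 1.

1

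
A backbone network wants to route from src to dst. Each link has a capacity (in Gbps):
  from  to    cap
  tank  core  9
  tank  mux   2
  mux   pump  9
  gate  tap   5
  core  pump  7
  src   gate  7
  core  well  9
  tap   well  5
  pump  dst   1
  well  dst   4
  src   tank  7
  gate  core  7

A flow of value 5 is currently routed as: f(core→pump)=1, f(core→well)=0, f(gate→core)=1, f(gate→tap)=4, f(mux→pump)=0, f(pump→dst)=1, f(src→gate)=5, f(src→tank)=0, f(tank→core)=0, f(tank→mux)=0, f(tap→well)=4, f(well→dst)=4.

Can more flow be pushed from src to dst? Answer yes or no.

Residual reachable from src: {core, gate, mux, pump, src, tank, tap, well}; dst is not reachable.
Saturated cut: well→dst, pump→dst with total capacity 5 = current flow value. Flow is maximum.

No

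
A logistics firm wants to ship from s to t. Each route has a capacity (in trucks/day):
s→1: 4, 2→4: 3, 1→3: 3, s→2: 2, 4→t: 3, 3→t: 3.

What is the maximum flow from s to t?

Augment s→2→4→t: bottleneck 2. Total 2.
Augment s→1→3→t: bottleneck 3. Total 5.
No augmenting path remains in the residual graph.

5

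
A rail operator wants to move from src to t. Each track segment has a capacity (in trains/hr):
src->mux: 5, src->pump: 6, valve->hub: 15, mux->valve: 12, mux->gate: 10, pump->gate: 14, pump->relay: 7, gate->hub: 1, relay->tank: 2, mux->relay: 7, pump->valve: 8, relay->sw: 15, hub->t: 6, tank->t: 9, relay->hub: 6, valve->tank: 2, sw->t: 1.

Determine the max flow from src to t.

11

Augment src->pump->valve->hub->t: bottleneck 6. Total 6.
Augment src->mux->valve->tank->t: bottleneck 2. Total 8.
Augment src->mux->relay->tank->t: bottleneck 2. Total 10.
Augment src->mux->relay->sw->t: bottleneck 1. Total 11.
No augmenting path remains in the residual graph.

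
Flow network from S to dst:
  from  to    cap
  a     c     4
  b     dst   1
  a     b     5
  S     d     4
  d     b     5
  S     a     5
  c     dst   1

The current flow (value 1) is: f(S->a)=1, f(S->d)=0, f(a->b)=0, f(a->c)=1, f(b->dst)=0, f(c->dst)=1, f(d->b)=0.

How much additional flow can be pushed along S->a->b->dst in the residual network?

1

Residual capacities along the path: S->a: 4, a->b: 5, b->dst: 1.
Minimum is 1.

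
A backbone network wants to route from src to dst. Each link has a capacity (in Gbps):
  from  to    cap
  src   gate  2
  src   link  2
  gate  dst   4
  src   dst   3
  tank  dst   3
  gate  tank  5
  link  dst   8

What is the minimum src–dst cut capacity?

Max flow = 7 (via 3 augmenting paths).
In the residual at optimum, the set reachable from src is {src}.
Cut edges: src->link (cap 2), src->gate (cap 2), src->dst (cap 3). Sum = 7.

7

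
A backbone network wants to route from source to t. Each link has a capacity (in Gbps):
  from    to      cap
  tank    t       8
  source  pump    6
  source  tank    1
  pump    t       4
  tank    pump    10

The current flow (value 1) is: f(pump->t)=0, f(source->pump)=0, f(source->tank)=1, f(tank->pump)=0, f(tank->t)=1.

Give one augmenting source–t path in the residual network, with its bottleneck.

source->pump->t, bottleneck 4

Residual along source->pump->t: source->pump: 6, pump->t: 4.
Bottleneck = min = 4.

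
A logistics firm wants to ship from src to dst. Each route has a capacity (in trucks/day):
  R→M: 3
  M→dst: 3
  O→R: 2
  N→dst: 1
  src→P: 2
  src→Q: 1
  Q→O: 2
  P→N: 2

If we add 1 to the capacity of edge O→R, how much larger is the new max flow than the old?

Original max flow = 2.
Edge O→R does not cross the min cut (source side {N, P, src}), so extra capacity there cannot help.
New max flow = 2. Increase = 0.

0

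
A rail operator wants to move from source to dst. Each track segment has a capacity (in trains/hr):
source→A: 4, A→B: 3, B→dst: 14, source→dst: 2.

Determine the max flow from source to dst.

5

Augment source→dst: bottleneck 2. Total 2.
Augment source→A→B→dst: bottleneck 3. Total 5.
No augmenting path remains in the residual graph.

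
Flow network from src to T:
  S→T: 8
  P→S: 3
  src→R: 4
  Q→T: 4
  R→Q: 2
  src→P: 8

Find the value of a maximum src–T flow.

5

Augment src→R→Q→T: bottleneck 2. Total 2.
Augment src→P→S→T: bottleneck 3. Total 5.
No augmenting path remains in the residual graph.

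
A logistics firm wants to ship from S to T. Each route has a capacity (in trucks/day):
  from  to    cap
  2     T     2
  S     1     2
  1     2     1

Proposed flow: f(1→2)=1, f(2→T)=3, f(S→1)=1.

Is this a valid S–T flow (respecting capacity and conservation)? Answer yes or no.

No

Capacity violated on 2→T: flow 3 > capacity 2.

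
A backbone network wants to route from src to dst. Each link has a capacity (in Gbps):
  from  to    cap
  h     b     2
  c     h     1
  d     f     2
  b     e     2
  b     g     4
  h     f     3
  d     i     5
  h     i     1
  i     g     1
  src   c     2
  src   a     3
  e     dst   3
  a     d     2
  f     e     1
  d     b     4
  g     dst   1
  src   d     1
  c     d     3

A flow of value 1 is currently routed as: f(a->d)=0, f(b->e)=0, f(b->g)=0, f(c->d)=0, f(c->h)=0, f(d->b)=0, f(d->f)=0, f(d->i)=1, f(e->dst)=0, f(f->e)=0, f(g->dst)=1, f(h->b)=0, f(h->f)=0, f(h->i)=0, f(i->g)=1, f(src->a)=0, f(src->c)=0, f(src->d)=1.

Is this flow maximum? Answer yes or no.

Residual path src->c->d->f->e->dst has bottleneck 1 > 0.
Pushing 1 along it raises the flow to 2, so the given flow is not maximum.

No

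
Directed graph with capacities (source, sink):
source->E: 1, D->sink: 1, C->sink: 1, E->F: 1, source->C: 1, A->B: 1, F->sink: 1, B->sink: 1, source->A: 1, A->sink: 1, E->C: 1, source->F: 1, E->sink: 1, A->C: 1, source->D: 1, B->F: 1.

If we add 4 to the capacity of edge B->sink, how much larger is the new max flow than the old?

Original max flow = 5.
Edge B->sink does not cross the min cut (source side {source}), so extra capacity there cannot help.
New max flow = 5. Increase = 0.

0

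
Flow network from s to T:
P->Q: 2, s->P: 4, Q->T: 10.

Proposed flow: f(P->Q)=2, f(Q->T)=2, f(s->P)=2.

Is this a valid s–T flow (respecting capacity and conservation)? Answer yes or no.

Every edge has 0 ≤ f(e) ≤ cap(e).
At each intermediate node, inflow equals outflow.

Yes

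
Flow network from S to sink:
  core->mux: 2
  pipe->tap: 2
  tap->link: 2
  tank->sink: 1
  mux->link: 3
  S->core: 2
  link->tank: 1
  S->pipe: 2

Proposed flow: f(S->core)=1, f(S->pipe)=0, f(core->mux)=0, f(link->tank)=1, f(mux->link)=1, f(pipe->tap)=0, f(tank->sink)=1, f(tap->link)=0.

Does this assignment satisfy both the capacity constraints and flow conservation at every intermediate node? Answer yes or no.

No

Conservation fails at core: inflow 1 ≠ outflow 0.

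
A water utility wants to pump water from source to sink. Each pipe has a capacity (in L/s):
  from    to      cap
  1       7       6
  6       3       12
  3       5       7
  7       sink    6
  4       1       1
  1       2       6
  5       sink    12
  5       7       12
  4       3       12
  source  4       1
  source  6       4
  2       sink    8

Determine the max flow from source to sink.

Augment source->6->3->5->sink: bottleneck 4. Total 4.
Augment source->4->3->5->sink: bottleneck 1. Total 5.
No augmenting path remains in the residual graph.

5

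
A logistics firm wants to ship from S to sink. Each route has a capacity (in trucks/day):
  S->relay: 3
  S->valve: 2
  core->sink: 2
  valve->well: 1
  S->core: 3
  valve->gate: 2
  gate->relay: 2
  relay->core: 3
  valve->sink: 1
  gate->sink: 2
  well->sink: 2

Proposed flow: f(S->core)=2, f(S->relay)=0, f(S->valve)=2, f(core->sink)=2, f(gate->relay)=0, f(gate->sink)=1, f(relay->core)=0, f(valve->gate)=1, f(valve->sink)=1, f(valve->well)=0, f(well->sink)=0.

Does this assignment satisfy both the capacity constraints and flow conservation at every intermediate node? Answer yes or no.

Every edge has 0 ≤ f(e) ≤ cap(e).
At each intermediate node, inflow equals outflow.

Yes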